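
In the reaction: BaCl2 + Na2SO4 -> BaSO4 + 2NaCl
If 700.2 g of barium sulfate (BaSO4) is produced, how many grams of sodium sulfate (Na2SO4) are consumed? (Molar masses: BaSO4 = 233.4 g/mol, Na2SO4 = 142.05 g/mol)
Moles of BaSO4 = 700.2 g ÷ 233.4 g/mol = 3 mol
Mole ratio: 1 mol Na2SO4 / 1 mol BaSO4
Moles of Na2SO4 = 3 × (1/1) = 3 mol
Mass of Na2SO4 = 3 mol × 142.05 g/mol = 426.2 g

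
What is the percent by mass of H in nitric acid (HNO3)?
Mass of H in formula = 1.008 × 1 = 1.008 g/mol
Molar mass = 63.02 g/mol
% H = (1.008/63.02) × 100% = 1.60%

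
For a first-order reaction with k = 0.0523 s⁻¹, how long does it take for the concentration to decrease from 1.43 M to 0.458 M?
21.77 s

From ln[A] = ln[A]₀ - k·t: t = ln([A]₀/[A])/k = ln(1.43/0.458)/0.0523 = ln(3.1223)/0.0523 = 1.1386/0.0523 = 21.77 s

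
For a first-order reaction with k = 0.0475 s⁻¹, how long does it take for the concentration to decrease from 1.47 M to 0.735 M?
14.59 s

From ln[A] = ln[A]₀ - k·t: t = ln([A]₀/[A])/k = ln(1.47/0.735)/0.0475 = ln(2.0000)/0.0475 = 0.6931/0.0475 = 14.59 s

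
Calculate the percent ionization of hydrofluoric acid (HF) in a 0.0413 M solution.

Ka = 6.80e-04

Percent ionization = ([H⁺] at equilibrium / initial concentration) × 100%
Percent ionization = 12%

Let x = [H⁺]. Ka = x²/(C - x) ⇒ x² + (6.80e-04)x - (6.80e-04)(0.0413) = 0. x = 4.9703e-03. Percent = (4.9703e-03/0.0413) × 100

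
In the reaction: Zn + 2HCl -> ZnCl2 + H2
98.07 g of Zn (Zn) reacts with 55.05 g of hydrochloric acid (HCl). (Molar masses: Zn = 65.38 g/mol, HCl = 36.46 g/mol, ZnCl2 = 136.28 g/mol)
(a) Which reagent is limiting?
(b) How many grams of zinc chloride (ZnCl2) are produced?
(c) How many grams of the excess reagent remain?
(a) HCl, (b) 102.9 g, (c) 48.71 g

Moles of Zn = 98.07 g ÷ 65.38 g/mol = 1.5 mol
Moles of HCl = 55.05 g ÷ 36.46 g/mol = 1.50987 mol
Moles ÷ coefficient: Zn: 1.5/1 = 1.5, HCl: 1.50987/2 = 0.7549
(a) HCl has the smaller value, so HCl is the limiting reagent.
(b) Moles of ZnCl2 = 1.50987 mol HCl × (1/2) = 0.754937 mol; mass = 0.754937 mol × 136.28 g/mol = 102.9 g
(c) Zn consumed = 1.50987 × (1/2) = 0.754937 mol; remaining = 1.5 − 0.754937 = 0.745063 mol; mass = 0.745063 mol × 65.38 g/mol = 48.71 g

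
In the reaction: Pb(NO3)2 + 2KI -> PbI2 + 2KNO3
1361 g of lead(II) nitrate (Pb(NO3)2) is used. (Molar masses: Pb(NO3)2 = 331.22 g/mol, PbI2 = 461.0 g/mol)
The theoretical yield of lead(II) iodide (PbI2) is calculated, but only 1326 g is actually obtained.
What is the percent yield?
Moles of Pb(NO3)2 = 1361 g ÷ 331.22 g/mol = 4.10905 mol
Mole ratio: 1 mol PbI2 / 1 mol Pb(NO3)2
Moles of PbI2 = 4.10905 × (1/1) = 4.10905 mol
Theoretical yield = 4.10905 mol × 461.0 g/mol = 1894.3 g
Actual yield = 1326 g
Percent yield = (1326 / 1894.3) × 100% = 70.0%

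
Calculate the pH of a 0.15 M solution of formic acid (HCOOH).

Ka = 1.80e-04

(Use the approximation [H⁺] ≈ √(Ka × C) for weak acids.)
pH = 2.28

[H⁺] = √(Ka × C) = √(1.80e-04 × 0.15) = 5.1962e-03. pH = -log(5.1962e-03)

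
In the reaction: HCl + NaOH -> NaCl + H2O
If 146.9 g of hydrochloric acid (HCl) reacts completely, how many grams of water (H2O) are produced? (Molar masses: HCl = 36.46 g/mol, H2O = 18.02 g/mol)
Moles of HCl = 146.9 g ÷ 36.46 g/mol = 4.02907 mol
Mole ratio: 1 mol H2O / 1 mol HCl
Moles of H2O = 4.02907 × (1/1) = 4.02907 mol
Mass of H2O = 4.02907 mol × 18.02 g/mol = 72.6 g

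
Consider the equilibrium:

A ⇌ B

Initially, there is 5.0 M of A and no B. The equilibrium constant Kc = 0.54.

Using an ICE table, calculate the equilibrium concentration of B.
[B] = 1.753 M

ICE: [A] = 5.0 − x, [B] = x.
Kc = x/(5.0 − x) = 0.54 ⇒ x = 0.54·5.0/(1 + 0.54) = 2.7/1.54 = 1.753.
[B] = x = 1.753 M.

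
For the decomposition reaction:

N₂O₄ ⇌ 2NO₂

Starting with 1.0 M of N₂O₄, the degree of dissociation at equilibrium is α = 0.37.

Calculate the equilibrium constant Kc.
K_c = 0.8692

x = α·[A]₀ = 0.37 × 1.0 = 0.37 M dissociated.
At eq: [N₂O₄] = 1.0 − 0.37 = 0.63 M; [NO₂] = 2x = 0.74 M.
Kc = [NO₂]²/[N₂O₄] = (0.74)²/0.63 = 0.8692.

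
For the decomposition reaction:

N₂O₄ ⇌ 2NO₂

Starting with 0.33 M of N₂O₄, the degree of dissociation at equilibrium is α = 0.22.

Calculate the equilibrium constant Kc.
K_c = 0.0819

x = α·[A]₀ = 0.22 × 0.33 = 0.0726 M dissociated.
At eq: [N₂O₄] = 0.33 − 0.0726 = 0.2574 M; [NO₂] = 2x = 0.1452 M.
Kc = [NO₂]²/[N₂O₄] = (0.1452)²/0.2574 = 0.08191.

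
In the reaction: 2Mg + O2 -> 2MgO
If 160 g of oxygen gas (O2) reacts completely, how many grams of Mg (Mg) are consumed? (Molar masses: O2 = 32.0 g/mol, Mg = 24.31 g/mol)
Moles of O2 = 160 g ÷ 32.0 g/mol = 5 mol
Mole ratio: 2 mol Mg / 1 mol O2
Moles of Mg = 5 × (2/1) = 10 mol
Mass of Mg = 10 mol × 24.31 g/mol = 243.1 g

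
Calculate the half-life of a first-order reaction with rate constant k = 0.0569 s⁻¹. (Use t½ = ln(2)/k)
12.18 s

t½ = ln(2)/k = 0.6931/0.0569 = 12.18 s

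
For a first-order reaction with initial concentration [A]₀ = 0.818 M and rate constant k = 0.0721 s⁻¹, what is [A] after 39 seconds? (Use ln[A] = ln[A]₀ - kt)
0.0492 M

ln[A] = ln[A]₀ - k·t = ln(0.818) - (0.0721)·(39) = -0.2009 - 2.8119 = -3.0128
[A] = e^(-3.0128) = 0.0492 M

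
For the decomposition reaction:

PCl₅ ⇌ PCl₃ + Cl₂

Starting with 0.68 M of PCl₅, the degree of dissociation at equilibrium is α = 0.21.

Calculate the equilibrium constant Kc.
K_c = 0.0380

x = α·[A]₀ = 0.21 × 0.68 = 0.1428 M dissociated.
At eq: [PCl₅] = 0.68 − 0.1428 = 0.5372 M; [PCl₃] = [Cl₂] = x = 0.1428 M.
Kc = [PCl₃][Cl₂]/[PCl₅] = (0.1428)²/0.5372 = 0.03796.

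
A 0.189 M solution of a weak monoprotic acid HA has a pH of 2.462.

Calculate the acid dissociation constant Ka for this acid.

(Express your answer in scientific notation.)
K_a = 6.42e-05

[H⁺] = 10^(−pH) = 10^(−2.462) = 3.451e-03 M. For HA ⇌ H⁺ + A⁻, Ka = x²/(C − x) = (3.451e-03)²/(0.189 − 3.451e-03) = 6.42e-05.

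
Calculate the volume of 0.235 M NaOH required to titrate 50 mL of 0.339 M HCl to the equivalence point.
V_{base} = 72.1 mL

At equivalence: moles acid = moles base.
moles HCl = 0.339 M × 0.05 L = 0.01695 mol
V_NaOH = 0.01695 mol ÷ 0.235 M = 0.07213 L = 72.1 mL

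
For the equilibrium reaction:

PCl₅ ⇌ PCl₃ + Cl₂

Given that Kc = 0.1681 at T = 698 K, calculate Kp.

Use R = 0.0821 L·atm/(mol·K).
K_p = 9.6331

Δn = (moles gaseous products) − (moles gaseous reactants) = 1
T = 698 K; RT = 0.0821 × 698 = 57.3058
Kp = Kc·(RT)^Δn = 0.1681 × (57.3058)^1 = 0.1681 × 57.3058 = 9.6331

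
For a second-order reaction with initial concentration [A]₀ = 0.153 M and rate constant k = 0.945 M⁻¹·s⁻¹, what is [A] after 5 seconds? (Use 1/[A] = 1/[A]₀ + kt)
0.0888 M

1/[A] = 1/[A]₀ + k·t = 1/0.153 + (0.945)·(5) = 6.5359 + 4.7250 = 11.2609
[A] = 1/11.2609 = 0.0888 M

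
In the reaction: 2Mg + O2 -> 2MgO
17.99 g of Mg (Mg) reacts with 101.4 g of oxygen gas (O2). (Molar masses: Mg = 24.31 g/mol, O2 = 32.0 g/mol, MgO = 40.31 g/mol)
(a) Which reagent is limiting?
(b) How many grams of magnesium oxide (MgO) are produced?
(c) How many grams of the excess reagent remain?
(a) Mg, (b) 29.83 g, (c) 89.56 g

Moles of Mg = 17.99 g ÷ 24.31 g/mol = 0.740025 mol
Moles of O2 = 101.4 g ÷ 32.0 g/mol = 3.16875 mol
Moles ÷ coefficient: Mg: 0.740025/2 = 0.37, O2: 3.16875/1 = 3.169
(a) Mg has the smaller value, so Mg is the limiting reagent.
(b) Moles of MgO = 0.740025 mol Mg × (2/2) = 0.740025 mol; mass = 0.740025 mol × 40.31 g/mol = 29.83 g
(c) O2 consumed = 0.740025 × (1/2) = 0.370012 mol; remaining = 3.16875 − 0.370012 = 2.79874 mol; mass = 2.79874 mol × 32.0 g/mol = 89.56 g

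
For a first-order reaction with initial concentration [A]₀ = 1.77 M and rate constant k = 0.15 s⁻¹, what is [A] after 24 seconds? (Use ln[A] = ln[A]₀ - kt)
0.0484 M

ln[A] = ln[A]₀ - k·t = ln(1.77) - (0.15)·(24) = 0.5710 - 3.6000 = -3.0290
[A] = e^(-3.0290) = 0.0484 M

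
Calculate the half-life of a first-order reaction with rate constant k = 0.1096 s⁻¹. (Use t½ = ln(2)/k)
6.32 s

t½ = ln(2)/k = 0.6931/0.1096 = 6.32 s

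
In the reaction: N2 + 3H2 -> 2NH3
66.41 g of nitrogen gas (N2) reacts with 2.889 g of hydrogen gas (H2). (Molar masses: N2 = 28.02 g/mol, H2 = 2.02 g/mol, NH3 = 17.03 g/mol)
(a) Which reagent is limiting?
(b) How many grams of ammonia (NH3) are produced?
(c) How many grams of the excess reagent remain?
(a) H2, (b) 16.24 g, (c) 53.05 g

Moles of N2 = 66.41 g ÷ 28.02 g/mol = 2.37009 mol
Moles of H2 = 2.889 g ÷ 2.02 g/mol = 1.4302 mol
Moles ÷ coefficient: N2: 2.37009/1 = 2.37, H2: 1.4302/3 = 0.4767
(a) H2 has the smaller value, so H2 is the limiting reagent.
(b) Moles of NH3 = 1.4302 mol H2 × (2/3) = 0.953465 mol; mass = 0.953465 mol × 17.03 g/mol = 16.24 g
(c) N2 consumed = 1.4302 × (1/3) = 0.476733 mol; remaining = 2.37009 − 0.476733 = 1.89336 mol; mass = 1.89336 mol × 28.02 g/mol = 53.05 g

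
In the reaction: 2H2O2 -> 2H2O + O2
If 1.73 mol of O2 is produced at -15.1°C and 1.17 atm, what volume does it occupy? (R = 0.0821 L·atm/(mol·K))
T = -15.1°C + 273.15 = 258.05 K
V = nRT/P = (1.73 × 0.0821 × 258.05) / 1.17
V = 31.33 L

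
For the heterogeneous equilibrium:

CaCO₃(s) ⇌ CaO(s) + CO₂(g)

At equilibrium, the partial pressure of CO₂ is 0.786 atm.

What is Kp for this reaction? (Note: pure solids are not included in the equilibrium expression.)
K_p = 0.786

Solids (CaCO₃, CaO) have activity 1 and are excluded.
Kp = P(CO₂) = 0.786.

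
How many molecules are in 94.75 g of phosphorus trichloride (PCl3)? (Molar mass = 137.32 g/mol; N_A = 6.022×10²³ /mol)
Moles = 94.75 g ÷ 137.32 g/mol = 0.689994 mol
Molecules = 0.689994 mol × 6.022×10²³ /mol = 4.155e+23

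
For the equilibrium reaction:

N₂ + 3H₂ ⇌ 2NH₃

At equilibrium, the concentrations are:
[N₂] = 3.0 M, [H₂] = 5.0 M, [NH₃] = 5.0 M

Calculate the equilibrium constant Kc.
K_c = 0.0667

Kc = ([NH₃]^2) / ([N₂] × [H₂]^3)
   = ((5.0)^2) / ((3.0)·(5.0)^3)
   = 25 / 375 = 0.0667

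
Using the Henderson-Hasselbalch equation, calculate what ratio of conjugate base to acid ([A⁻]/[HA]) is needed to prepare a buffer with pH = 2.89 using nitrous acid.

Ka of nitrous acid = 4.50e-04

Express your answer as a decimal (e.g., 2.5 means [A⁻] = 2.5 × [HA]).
[A⁻]/[HA] = 0.349

pKa = −log(4.50e-04) = 3.3468. pH = pKa + log([A⁻]/[HA]). 2.89 = 3.3468 + log(ratio). log(ratio) = 2.89 − 3.3468 = -0.4568. ratio = 10^(-0.4568) = 0.349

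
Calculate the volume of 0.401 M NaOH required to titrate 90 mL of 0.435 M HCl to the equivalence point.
V_{base} = 97.6 mL

At equivalence: moles acid = moles base.
moles HCl = 0.435 M × 0.09 L = 0.03915 mol
V_NaOH = 0.03915 mol ÷ 0.401 M = 0.09763 L = 97.6 mL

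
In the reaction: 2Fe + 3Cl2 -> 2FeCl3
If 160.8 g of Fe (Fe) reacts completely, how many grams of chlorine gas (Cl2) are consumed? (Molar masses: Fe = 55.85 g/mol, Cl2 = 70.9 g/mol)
Moles of Fe = 160.8 g ÷ 55.85 g/mol = 2.87914 mol
Mole ratio: 3 mol Cl2 / 2 mol Fe
Moles of Cl2 = 2.87914 × (3/2) = 4.31871 mol
Mass of Cl2 = 4.31871 mol × 70.9 g/mol = 306.2 g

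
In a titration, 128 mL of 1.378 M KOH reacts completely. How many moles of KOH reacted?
Moles = Molarity × Volume (L)
Moles = 1.378 M × 0.128 L = 0.1764 mol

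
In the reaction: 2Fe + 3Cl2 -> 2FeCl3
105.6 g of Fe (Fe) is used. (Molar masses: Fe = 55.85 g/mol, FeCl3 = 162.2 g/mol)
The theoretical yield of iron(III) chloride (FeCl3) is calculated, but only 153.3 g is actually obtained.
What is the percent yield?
Moles of Fe = 105.6 g ÷ 55.85 g/mol = 1.89078 mol
Mole ratio: 2 mol FeCl3 / 2 mol Fe
Moles of FeCl3 = 1.89078 × (2/2) = 1.89078 mol
Theoretical yield = 1.89078 mol × 162.2 g/mol = 306.68 g
Actual yield = 153.3 g
Percent yield = (153.3 / 306.68) × 100% = 50.0%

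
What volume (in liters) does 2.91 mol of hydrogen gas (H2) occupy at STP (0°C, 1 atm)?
At STP, 1 mol of gas occupies 22.4 L
Volume = 2.91 mol × 22.4 L/mol = 65.18 L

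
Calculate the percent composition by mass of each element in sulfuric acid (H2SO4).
H: 2.06%, S: 32.69%, O: 65.25%

Molar mass of H2SO4 = 98.09 g/mol
% H = (2 × 1.008) / 98.09 × 100% = 2.016 / 98.09 × 100% = 2.06%
% S = (1 × 32.07) / 98.09 × 100% = 32.07 / 98.09 × 100% = 32.69%
% O = (4 × 16.0) / 98.09 × 100% = 64 / 98.09 × 100% = 65.25%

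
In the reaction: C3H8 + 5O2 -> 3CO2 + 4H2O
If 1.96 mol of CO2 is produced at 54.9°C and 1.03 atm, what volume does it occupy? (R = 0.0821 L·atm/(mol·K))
T = 54.9°C + 273.15 = 328.05 K
V = nRT/P = (1.96 × 0.0821 × 328.05) / 1.03
V = 51.25 L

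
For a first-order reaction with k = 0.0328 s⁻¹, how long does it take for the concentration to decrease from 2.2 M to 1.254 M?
17.14 s

From ln[A] = ln[A]₀ - k·t: t = ln([A]₀/[A])/k = ln(2.2/1.254)/0.0328 = ln(1.7544)/0.0328 = 0.5621/0.0328 = 17.14 s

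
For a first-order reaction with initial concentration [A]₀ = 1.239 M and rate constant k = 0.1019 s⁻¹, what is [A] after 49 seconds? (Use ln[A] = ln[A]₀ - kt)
0.0084 M

ln[A] = ln[A]₀ - k·t = ln(1.239) - (0.1019)·(49) = 0.2143 - 4.9931 = -4.7788
[A] = e^(-4.7788) = 0.0084 M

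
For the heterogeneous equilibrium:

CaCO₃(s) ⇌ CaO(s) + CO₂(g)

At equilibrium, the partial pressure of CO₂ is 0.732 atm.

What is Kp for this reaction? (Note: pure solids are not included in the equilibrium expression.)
K_p = 0.732

Solids (CaCO₃, CaO) have activity 1 and are excluded.
Kp = P(CO₂) = 0.732.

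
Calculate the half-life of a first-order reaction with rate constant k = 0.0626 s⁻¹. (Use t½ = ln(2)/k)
11.07 s

t½ = ln(2)/k = 0.6931/0.0626 = 11.07 s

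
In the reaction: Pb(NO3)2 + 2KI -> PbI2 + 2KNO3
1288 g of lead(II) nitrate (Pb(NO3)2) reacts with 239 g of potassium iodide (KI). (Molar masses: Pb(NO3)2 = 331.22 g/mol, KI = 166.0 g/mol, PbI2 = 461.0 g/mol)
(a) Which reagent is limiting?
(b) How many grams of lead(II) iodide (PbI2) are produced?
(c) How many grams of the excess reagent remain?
(a) KI, (b) 331.9 g, (c) 1050 g

Moles of Pb(NO3)2 = 1288 g ÷ 331.22 g/mol = 3.88865 mol
Moles of KI = 239 g ÷ 166.0 g/mol = 1.43976 mol
Moles ÷ coefficient: Pb(NO3)2: 3.88865/1 = 3.889, KI: 1.43976/2 = 0.7199
(a) KI has the smaller value, so KI is the limiting reagent.
(b) Moles of PbI2 = 1.43976 mol KI × (1/2) = 0.71988 mol; mass = 0.71988 mol × 461.0 g/mol = 331.9 g
(c) Pb(NO3)2 consumed = 1.43976 × (1/2) = 0.71988 mol; remaining = 3.88865 − 0.71988 = 3.16877 mol; mass = 3.16877 mol × 331.22 g/mol = 1050 g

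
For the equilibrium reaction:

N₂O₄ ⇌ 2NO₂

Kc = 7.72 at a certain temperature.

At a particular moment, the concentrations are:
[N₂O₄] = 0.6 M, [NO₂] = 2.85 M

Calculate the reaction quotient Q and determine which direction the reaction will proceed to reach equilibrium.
Q = 13.538, Q > K, reaction proceeds reverse (toward reactants)

Q = ([NO₂]^2) / ([N₂O₄])
  = ((2.85)^2) / ((0.6)) = 8.1225/0.6 = 13.54
Since Q = 13.54 > Kc = 7.72, the reaction proceeds reverse (toward reactants) to reach equilibrium.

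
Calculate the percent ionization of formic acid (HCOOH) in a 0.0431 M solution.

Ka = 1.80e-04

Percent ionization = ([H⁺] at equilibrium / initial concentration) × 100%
Percent ionization = 6.26%

Let x = [H⁺]. Ka = x²/(C - x) ⇒ x² + (1.80e-04)x - (1.80e-04)(0.0431) = 0. x = 2.6968e-03. Percent = (2.6968e-03/0.0431) × 100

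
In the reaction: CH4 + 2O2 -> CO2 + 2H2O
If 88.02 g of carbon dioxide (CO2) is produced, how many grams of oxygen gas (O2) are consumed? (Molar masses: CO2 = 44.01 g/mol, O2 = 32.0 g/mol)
Moles of CO2 = 88.02 g ÷ 44.01 g/mol = 2 mol
Mole ratio: 2 mol O2 / 1 mol CO2
Moles of O2 = 2 × (2/1) = 4 mol
Mass of O2 = 4 mol × 32.0 g/mol = 128 g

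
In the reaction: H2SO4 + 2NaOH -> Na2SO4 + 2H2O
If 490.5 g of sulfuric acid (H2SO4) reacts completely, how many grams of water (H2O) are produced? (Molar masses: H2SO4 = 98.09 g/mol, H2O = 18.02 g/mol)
Moles of H2SO4 = 490.5 g ÷ 98.09 g/mol = 5.00051 mol
Mole ratio: 2 mol H2O / 1 mol H2SO4
Moles of H2O = 5.00051 × (2/1) = 10.001 mol
Mass of H2O = 10.001 mol × 18.02 g/mol = 180.2 g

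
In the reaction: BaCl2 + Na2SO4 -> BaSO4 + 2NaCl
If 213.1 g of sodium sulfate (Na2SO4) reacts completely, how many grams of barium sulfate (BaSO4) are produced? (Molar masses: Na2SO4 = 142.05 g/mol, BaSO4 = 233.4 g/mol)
Moles of Na2SO4 = 213.1 g ÷ 142.05 g/mol = 1.50018 mol
Mole ratio: 1 mol BaSO4 / 1 mol Na2SO4
Moles of BaSO4 = 1.50018 × (1/1) = 1.50018 mol
Mass of BaSO4 = 1.50018 mol × 233.4 g/mol = 350.1 g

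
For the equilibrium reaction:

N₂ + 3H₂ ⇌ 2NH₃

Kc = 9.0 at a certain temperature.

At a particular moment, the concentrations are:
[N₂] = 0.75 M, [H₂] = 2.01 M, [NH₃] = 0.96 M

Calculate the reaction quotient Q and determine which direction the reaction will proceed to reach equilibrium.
Q = 0.151, Q < K, reaction proceeds forward (toward products)

Q = ([NH₃]^2) / ([N₂] × [H₂]^3)
  = ((0.96)^2) / ((0.75)·(2.01)^3) = 0.9216/6.0905 = 0.1513
Since Q = 0.1513 < Kc = 9.0, the reaction proceeds forward (toward products) to reach equilibrium.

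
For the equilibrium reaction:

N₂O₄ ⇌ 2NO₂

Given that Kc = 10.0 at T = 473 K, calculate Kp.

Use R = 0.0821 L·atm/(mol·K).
K_p = 388.3330

Δn = (moles gaseous products) − (moles gaseous reactants) = 1
T = 473 K; RT = 0.0821 × 473 = 38.8333
Kp = Kc·(RT)^Δn = 10.0 × (38.8333)^1 = 10.0 × 38.8333 = 388.3330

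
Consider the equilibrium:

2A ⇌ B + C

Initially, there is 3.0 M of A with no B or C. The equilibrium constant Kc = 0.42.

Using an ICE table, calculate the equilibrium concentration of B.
[B] = 0.847 M

ICE: [A] = 3.0 − 2x, [B] = [C] = x.
Kc = x²/(3.0 − 2x)² = 0.42 ⇒ √Kc = x/(3.0 − 2x).
x = √0.42·3.0/(1 + 2√0.42) = 0.64807·3.0/2.2961 = 0.84673.
[B] = x = 0.847 M.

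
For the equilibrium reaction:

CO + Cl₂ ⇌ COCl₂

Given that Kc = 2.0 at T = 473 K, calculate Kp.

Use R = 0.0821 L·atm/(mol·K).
K_p = 0.0515

Δn = (moles gaseous products) − (moles gaseous reactants) = -1
T = 473 K; RT = 0.0821 × 473 = 38.8333
Kp = Kc·(RT)^Δn = 2.0 × (38.8333)^-1 = 2.0 × 0.0257511 = 0.0515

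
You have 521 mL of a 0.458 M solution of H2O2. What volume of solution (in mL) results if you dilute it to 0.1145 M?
Using M₁V₁ = M₂V₂:
0.458 × 521 = 0.1145 × V₂
V₂ = (0.458 × 521) / 0.1145 = 2084 mL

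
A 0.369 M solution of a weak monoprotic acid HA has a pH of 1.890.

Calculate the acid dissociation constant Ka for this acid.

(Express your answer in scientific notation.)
K_a = 4.66e-04

[H⁺] = 10^(−pH) = 10^(−1.890) = 1.288e-02 M. For HA ⇌ H⁺ + A⁻, Ka = x²/(C − x) = (1.288e-02)²/(0.369 − 1.288e-02) = 4.66e-04.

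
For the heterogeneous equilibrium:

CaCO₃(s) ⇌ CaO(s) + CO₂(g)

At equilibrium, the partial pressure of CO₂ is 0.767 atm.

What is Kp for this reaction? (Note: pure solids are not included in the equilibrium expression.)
K_p = 0.767

Solids (CaCO₃, CaO) have activity 1 and are excluded.
Kp = P(CO₂) = 0.767.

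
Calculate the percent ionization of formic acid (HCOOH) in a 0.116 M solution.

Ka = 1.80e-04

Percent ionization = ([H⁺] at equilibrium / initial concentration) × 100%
Percent ionization = 3.86%

Let x = [H⁺]. Ka = x²/(C - x) ⇒ x² + (1.80e-04)x - (1.80e-04)(0.116) = 0. x = 4.4804e-03. Percent = (4.4804e-03/0.116) × 100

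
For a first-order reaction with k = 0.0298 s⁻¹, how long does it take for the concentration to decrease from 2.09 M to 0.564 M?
43.96 s

From ln[A] = ln[A]₀ - k·t: t = ln([A]₀/[A])/k = ln(2.09/0.564)/0.0298 = ln(3.7057)/0.0298 = 1.3099/0.0298 = 43.96 s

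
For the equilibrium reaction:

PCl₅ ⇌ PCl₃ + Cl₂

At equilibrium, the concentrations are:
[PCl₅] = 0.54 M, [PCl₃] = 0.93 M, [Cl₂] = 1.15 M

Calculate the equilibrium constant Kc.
K_c = 1.9806

Kc = ([PCl₃] × [Cl₂]) / ([PCl₅])
   = ((0.93)·(1.15)) / ((0.54))
   = 1.0695 / 0.54 = 1.9806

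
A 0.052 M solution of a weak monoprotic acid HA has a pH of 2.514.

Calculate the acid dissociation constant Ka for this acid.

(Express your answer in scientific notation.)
K_a = 1.92e-04

[H⁺] = 10^(−pH) = 10^(−2.514) = 3.062e-03 M. For HA ⇌ H⁺ + A⁻, Ka = x²/(C − x) = (3.062e-03)²/(0.052 − 3.062e-03) = 1.92e-04.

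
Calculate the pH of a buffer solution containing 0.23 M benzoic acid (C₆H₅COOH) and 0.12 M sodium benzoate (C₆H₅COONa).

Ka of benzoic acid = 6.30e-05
pH = 3.92

pKa = -log(6.30e-05) = 4.20. pH = pKa + log([A⁻]/[HA]) = 4.20 + log(0.12/0.23)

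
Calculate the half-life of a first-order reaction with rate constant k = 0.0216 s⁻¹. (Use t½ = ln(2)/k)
32.09 s

t½ = ln(2)/k = 0.6931/0.0216 = 32.09 s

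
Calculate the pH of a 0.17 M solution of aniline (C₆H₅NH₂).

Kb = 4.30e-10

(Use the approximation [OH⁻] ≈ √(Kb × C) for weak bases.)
pH = 8.93

[OH⁻] = √(Kb × C) = √(4.30e-10 × 0.17) = 8.5499e-06. pOH = 5.07, pH = 14 - pOH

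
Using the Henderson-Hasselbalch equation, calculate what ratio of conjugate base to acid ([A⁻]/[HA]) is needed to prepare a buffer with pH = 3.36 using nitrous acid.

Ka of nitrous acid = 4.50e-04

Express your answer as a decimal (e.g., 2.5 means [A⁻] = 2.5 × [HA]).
[A⁻]/[HA] = 1.031

pKa = −log(4.50e-04) = 3.3468. pH = pKa + log([A⁻]/[HA]). 3.36 = 3.3468 + log(ratio). log(ratio) = 3.36 − 3.3468 = 0.0132. ratio = 10^(0.0132) = 1.031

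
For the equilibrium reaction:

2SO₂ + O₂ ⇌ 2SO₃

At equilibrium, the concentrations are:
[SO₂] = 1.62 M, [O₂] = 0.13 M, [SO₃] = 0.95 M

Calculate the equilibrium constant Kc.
K_c = 2.6453

Kc = ([SO₃]^2) / ([SO₂]^2 × [O₂])
   = ((0.95)^2) / ((1.62)^2·(0.13))
   = 0.9025 / 0.34117 = 2.6453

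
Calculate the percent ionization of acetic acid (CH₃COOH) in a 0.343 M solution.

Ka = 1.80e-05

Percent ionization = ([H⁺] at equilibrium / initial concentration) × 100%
Percent ionization = 0.722%

Let x = [H⁺]. Ka = x²/(C - x) ⇒ x² + (1.80e-05)x - (1.80e-05)(0.343) = 0. x = 2.4758e-03. Percent = (2.4758e-03/0.343) × 100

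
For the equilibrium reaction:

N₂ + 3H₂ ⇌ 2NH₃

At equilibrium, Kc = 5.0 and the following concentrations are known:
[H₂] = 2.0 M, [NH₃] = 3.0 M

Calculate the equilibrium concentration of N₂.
[N₂] = 0.2250 M

Kc = ([NH₃]^2) / ([N₂] × [H₂]^3) = 5.0
[N₂]^1 = (product terms)/(Kc · other reactant terms) = 9 / (5.0 · 8) = 0.225
[N₂] = 0.2250 M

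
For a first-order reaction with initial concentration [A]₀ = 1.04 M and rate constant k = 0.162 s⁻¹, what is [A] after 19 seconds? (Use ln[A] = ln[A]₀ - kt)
0.0479 M

ln[A] = ln[A]₀ - k·t = ln(1.04) - (0.162)·(19) = 0.0392 - 3.0780 = -3.0388
[A] = e^(-3.0388) = 0.0479 M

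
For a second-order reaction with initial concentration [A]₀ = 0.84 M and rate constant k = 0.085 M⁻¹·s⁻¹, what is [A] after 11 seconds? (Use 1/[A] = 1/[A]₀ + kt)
0.4705 M

1/[A] = 1/[A]₀ + k·t = 1/0.84 + (0.085)·(11) = 1.1905 + 0.9350 = 2.1255
[A] = 1/2.1255 = 0.4705 M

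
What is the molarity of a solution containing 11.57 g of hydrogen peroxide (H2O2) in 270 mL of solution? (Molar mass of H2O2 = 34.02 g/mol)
Moles of H2O2 = 11.57 g ÷ 34.02 g/mol = 0.340094 mol
Volume = 270 mL = 0.27 L
Molarity = 0.340094 mol ÷ 0.27 L = 1.26 M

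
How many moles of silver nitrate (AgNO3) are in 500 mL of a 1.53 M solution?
Moles = Molarity × Volume (L)
Moles = 1.53 M × 0.5 L = 0.765 mol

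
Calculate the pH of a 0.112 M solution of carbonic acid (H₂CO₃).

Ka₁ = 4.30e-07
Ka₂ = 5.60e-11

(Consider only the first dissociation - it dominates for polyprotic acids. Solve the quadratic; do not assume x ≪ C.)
pH = 3.66

x² + Ka₁·x − Ka₁·C = 0 with Ka₁ = 4.30e-07, C = 0.112.
x = (−Ka₁ + √(Ka₁² + 4·Ka₁·C))/2 = 2.1924e-04 M, so pH = 3.66.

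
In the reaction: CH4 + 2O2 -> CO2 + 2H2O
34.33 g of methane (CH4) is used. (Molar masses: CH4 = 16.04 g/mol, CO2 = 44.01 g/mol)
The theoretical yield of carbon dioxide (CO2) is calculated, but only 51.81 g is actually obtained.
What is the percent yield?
Moles of CH4 = 34.33 g ÷ 16.04 g/mol = 2.14027 mol
Mole ratio: 1 mol CO2 / 1 mol CH4
Moles of CO2 = 2.14027 × (1/1) = 2.14027 mol
Theoretical yield = 2.14027 mol × 44.01 g/mol = 94.193 g
Actual yield = 51.81 g
Percent yield = (51.81 / 94.193) × 100% = 55.0%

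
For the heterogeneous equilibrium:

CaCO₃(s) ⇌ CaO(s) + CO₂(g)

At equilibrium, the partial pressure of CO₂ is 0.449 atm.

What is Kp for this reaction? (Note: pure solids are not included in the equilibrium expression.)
K_p = 0.449

Solids (CaCO₃, CaO) have activity 1 and are excluded.
Kp = P(CO₂) = 0.449.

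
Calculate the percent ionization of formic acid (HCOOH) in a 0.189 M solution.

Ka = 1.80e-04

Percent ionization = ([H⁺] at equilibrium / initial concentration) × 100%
Percent ionization = 3.04%

Let x = [H⁺]. Ka = x²/(C - x) ⇒ x² + (1.80e-04)x - (1.80e-04)(0.189) = 0. x = 5.7434e-03. Percent = (5.7434e-03/0.189) × 100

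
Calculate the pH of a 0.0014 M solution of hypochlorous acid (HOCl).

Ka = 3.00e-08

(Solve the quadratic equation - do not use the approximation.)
pH = 5.19

x² + Ka×x - Ka×C = 0. Using quadratic formula: [H⁺] = 6.4658e-06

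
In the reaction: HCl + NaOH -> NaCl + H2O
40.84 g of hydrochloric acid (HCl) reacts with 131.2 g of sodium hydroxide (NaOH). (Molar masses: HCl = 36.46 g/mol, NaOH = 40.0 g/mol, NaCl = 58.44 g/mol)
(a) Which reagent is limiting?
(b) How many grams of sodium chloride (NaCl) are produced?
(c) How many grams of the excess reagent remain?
(a) HCl, (b) 65.46 g, (c) 86.39 g

Moles of HCl = 40.84 g ÷ 36.46 g/mol = 1.12013 mol
Moles of NaOH = 131.2 g ÷ 40.0 g/mol = 3.28 mol
Moles ÷ coefficient: HCl: 1.12013/1 = 1.12, NaOH: 3.28/1 = 3.28
(a) HCl has the smaller value, so HCl is the limiting reagent.
(b) Moles of NaCl = 1.12013 mol HCl × (1/1) = 1.12013 mol; mass = 1.12013 mol × 58.44 g/mol = 65.46 g
(c) NaOH consumed = 1.12013 × (1/1) = 1.12013 mol; remaining = 3.28 − 1.12013 = 2.15987 mol; mass = 2.15987 mol × 40.0 g/mol = 86.39 g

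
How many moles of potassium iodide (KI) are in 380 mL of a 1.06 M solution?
Moles = Molarity × Volume (L)
Moles = 1.06 M × 0.38 L = 0.4028 mol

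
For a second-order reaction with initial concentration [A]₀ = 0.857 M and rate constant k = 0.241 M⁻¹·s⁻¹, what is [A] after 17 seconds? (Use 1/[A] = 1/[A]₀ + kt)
0.1900 M

1/[A] = 1/[A]₀ + k·t = 1/0.857 + (0.241)·(17) = 1.1669 + 4.0970 = 5.2639
[A] = 1/5.2639 = 0.1900 M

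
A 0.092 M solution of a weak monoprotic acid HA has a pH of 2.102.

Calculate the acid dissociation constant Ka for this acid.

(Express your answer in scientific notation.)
K_a = 7.43e-04

[H⁺] = 10^(−pH) = 10^(−2.102) = 7.907e-03 M. For HA ⇌ H⁺ + A⁻, Ka = x²/(C − x) = (7.907e-03)²/(0.092 − 7.907e-03) = 7.43e-04.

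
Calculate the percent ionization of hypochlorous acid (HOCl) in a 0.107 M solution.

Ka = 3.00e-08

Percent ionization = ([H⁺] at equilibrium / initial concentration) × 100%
Percent ionization = 0.0529%

Let x = [H⁺]. Ka = x²/(C - x) ⇒ x² + (3.00e-08)x - (3.00e-08)(0.107) = 0. x = 5.6642e-05. Percent = (5.6642e-05/0.107) × 100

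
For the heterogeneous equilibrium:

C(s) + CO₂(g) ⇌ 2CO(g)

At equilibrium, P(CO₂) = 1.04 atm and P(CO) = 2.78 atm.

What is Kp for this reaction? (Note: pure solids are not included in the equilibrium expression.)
K_p = 7.431

Solid C is excluded.
Kp = P(CO)²/P(CO₂) = (2.78)²/1.04 = 7.728/1.04 = 7.431.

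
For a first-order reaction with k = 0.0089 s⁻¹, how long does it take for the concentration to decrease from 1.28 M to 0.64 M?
77.88 s

From ln[A] = ln[A]₀ - k·t: t = ln([A]₀/[A])/k = ln(1.28/0.64)/0.0089 = ln(2.0000)/0.0089 = 0.6931/0.0089 = 77.88 s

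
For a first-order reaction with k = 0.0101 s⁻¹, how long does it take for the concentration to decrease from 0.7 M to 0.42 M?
50.58 s

From ln[A] = ln[A]₀ - k·t: t = ln([A]₀/[A])/k = ln(0.7/0.42)/0.0101 = ln(1.6667)/0.0101 = 0.5108/0.0101 = 50.58 s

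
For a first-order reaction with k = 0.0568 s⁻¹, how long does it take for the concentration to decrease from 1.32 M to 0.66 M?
12.20 s

From ln[A] = ln[A]₀ - k·t: t = ln([A]₀/[A])/k = ln(1.32/0.66)/0.0568 = ln(2.0000)/0.0568 = 0.6931/0.0568 = 12.20 s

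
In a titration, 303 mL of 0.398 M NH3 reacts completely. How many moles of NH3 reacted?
Moles = Molarity × Volume (L)
Moles = 0.398 M × 0.303 L = 0.1206 mol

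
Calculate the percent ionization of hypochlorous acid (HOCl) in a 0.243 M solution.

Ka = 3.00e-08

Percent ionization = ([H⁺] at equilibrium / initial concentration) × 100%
Percent ionization = 0.0351%

Let x = [H⁺]. Ka = x²/(C - x) ⇒ x² + (3.00e-08)x - (3.00e-08)(0.243) = 0. x = 8.5366e-05. Percent = (8.5366e-05/0.243) × 100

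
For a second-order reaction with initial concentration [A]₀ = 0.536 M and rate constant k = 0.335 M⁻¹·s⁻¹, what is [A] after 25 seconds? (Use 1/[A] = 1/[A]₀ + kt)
0.0976 M

1/[A] = 1/[A]₀ + k·t = 1/0.536 + (0.335)·(25) = 1.8657 + 8.3750 = 10.2407
[A] = 1/10.2407 = 0.0976 M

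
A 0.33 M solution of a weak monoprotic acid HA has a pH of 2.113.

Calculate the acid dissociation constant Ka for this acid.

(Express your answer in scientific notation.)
K_a = 1.84e-04

[H⁺] = 10^(−pH) = 10^(−2.113) = 7.709e-03 M. For HA ⇌ H⁺ + A⁻, Ka = x²/(C − x) = (7.709e-03)²/(0.33 − 7.709e-03) = 1.84e-04.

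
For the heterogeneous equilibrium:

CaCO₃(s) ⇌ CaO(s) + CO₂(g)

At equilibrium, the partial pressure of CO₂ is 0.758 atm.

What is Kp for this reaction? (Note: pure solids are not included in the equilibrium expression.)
K_p = 0.758

Solids (CaCO₃, CaO) have activity 1 and are excluded.
Kp = P(CO₂) = 0.758.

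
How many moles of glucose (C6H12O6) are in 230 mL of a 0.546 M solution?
Moles = Molarity × Volume (L)
Moles = 0.546 M × 0.23 L = 0.1256 mol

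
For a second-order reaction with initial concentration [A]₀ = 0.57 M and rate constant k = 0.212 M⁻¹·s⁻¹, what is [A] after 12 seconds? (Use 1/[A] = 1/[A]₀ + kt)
0.2326 M

1/[A] = 1/[A]₀ + k·t = 1/0.57 + (0.212)·(12) = 1.7544 + 2.5440 = 4.2984
[A] = 1/4.2984 = 0.2326 M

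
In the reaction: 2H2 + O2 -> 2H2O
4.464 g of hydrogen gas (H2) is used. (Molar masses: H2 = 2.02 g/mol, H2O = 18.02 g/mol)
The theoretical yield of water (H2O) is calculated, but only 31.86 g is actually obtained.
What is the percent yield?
Moles of H2 = 4.464 g ÷ 2.02 g/mol = 2.2099 mol
Mole ratio: 2 mol H2O / 2 mol H2
Moles of H2O = 2.2099 × (2/2) = 2.2099 mol
Theoretical yield = 2.2099 mol × 18.02 g/mol = 39.822 g
Actual yield = 31.86 g
Percent yield = (31.86 / 39.822) × 100% = 80.0%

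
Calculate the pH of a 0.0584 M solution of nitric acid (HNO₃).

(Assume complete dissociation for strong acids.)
pH = 1.23

[H⁺] = 0.0584 M for strong acid. pH = -log[H⁺] = -log(0.0584)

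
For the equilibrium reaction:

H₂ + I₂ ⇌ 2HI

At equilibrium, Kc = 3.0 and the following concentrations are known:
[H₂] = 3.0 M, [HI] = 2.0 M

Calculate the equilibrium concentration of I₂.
[I₂] = 0.4444 M

Kc = ([HI]^2) / ([H₂] × [I₂]) = 3.0
[I₂]^1 = (product terms)/(Kc · other reactant terms) = 4 / (3.0 · 3) = 0.44444
[I₂] = 0.4444 M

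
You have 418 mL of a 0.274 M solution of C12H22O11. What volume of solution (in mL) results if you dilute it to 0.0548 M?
Using M₁V₁ = M₂V₂:
0.274 × 418 = 0.0548 × V₂
V₂ = (0.274 × 418) / 0.0548 = 2090 mL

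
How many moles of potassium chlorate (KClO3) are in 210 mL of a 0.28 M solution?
Moles = Molarity × Volume (L)
Moles = 0.28 M × 0.21 L = 0.0588 mol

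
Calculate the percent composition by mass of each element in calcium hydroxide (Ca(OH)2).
Ca: 54.09%, O: 43.18%, H: 2.72%

Molar mass of Ca(OH)2 = 74.1 g/mol
% Ca = (1 × 40.08) / 74.1 × 100% = 40.08 / 74.1 × 100% = 54.09%
% O = (2 × 16.0) / 74.1 × 100% = 32 / 74.1 × 100% = 43.18%
% H = (2 × 1.008) / 74.1 × 100% = 2.016 / 74.1 × 100% = 2.72%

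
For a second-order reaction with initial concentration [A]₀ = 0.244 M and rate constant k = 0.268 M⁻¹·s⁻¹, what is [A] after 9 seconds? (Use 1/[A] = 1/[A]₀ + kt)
0.1536 M

1/[A] = 1/[A]₀ + k·t = 1/0.244 + (0.268)·(9) = 4.0984 + 2.4120 = 6.5104
[A] = 1/6.5104 = 0.1536 M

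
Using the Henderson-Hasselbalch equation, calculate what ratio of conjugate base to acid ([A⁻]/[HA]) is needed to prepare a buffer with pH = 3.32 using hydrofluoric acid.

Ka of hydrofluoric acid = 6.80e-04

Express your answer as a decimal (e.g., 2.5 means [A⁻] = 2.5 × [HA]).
[A⁻]/[HA] = 1.421

pKa = −log(6.80e-04) = 3.1675. pH = pKa + log([A⁻]/[HA]). 3.32 = 3.1675 + log(ratio). log(ratio) = 3.32 − 3.1675 = 0.1525. ratio = 10^(0.1525) = 1.421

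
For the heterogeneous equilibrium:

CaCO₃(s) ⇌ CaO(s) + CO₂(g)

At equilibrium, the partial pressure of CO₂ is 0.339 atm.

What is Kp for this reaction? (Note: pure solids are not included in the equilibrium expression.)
K_p = 0.339

Solids (CaCO₃, CaO) have activity 1 and are excluded.
Kp = P(CO₂) = 0.339.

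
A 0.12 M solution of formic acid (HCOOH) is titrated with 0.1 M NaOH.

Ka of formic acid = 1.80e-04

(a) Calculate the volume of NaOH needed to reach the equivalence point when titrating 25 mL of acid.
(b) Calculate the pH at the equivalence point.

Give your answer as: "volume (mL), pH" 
V = 30.0 mL, pH = 8.24

(a) At equivalence: moles acid = moles base.
moles acid = 0.12 × 0.025 = 0.003 mol; V_NaOH = 0.003/0.1 = 0.03 L = 30.0 mL.
(b) At equivalence, all acid → conjugate base A⁻ at [A⁻] = 0.003/0.055 = 0.05455 M.
Kb = Kw/Ka = 1.0e-14/1.80e-04 = 5.556e-11; [OH⁻] = √(Kb·[A⁻]) = 1.741e-06; pOH = 5.76; pH = 14 − pOH = 8.24.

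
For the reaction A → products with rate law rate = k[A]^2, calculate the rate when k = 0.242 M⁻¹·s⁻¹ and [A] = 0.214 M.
0.01108 M/s

rate = k·[A]^2 = 0.242·(0.214)^2 = 0.242·0.045796 = 0.01108 M/s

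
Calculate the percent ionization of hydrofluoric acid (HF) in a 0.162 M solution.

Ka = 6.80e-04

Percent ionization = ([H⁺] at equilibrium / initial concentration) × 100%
Percent ionization = 6.27%

Let x = [H⁺]. Ka = x²/(C - x) ⇒ x² + (6.80e-04)x - (6.80e-04)(0.162) = 0. x = 1.0161e-02. Percent = (1.0161e-02/0.162) × 100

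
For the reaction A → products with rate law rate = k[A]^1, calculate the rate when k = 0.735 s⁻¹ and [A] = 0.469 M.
0.3447 M/s

rate = k·[A]^1 = 0.735·(0.469)^1 = 0.735·0.469 = 0.3447 M/s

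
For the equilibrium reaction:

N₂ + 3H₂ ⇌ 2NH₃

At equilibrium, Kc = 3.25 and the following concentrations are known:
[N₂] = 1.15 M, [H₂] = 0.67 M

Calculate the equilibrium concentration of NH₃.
[NH₃] = 1.0602 M

Kc = ([NH₃]^2) / ([N₂] × [H₂]^3) = 3.25
[NH₃]^2 = Kc · (reactant terms)/(other product terms) = 3.25 · 0.34588 / 1 = 1.1241
[NH₃] = (1.1241)^(1/2) = 1.0602 M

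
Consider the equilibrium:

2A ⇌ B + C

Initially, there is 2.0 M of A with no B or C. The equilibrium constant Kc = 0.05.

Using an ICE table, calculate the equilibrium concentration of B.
[B] = 0.309 M

ICE: [A] = 2.0 − 2x, [B] = [C] = x.
Kc = x²/(2.0 − 2x)² = 0.05 ⇒ √Kc = x/(2.0 − 2x).
x = √0.05·2.0/(1 + 2√0.05) = 0.22361·2.0/1.4472 = 0.30902.
[B] = x = 0.309 M.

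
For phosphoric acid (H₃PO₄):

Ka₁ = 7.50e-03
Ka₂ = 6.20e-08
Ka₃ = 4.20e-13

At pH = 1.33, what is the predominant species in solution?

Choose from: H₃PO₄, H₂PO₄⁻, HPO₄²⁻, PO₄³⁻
H₃PO₄

pKa1 = 2.12, pKa2 = 7.21, pKa3 = 12.38. Each pKa is the crossover between adjacent species; pH = 1.33 lies in the region where H₃PO₄ predominates.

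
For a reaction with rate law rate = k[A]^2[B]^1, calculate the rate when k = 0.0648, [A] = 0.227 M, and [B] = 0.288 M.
0.0009617 M/s

rate = k·[A]^2·[B]^1 = 0.0648·(0.227)^2·(0.288)^1 = 0.0648·0.051529·0.288 = 0.0009617 M/s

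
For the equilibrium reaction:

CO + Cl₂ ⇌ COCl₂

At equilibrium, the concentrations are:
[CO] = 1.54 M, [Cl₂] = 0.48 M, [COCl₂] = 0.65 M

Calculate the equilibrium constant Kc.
K_c = 0.8793

Kc = ([COCl₂]) / ([CO] × [Cl₂])
   = ((0.65)) / ((1.54)·(0.48))
   = 0.65 / 0.7392 = 0.8793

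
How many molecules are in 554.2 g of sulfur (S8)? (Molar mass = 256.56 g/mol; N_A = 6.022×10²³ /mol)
Moles = 554.2 g ÷ 256.56 g/mol = 2.16012 mol
Molecules = 2.16012 mol × 6.022×10²³ /mol = 1.301e+24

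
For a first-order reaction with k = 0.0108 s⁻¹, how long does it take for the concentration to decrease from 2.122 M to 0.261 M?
194.04 s

From ln[A] = ln[A]₀ - k·t: t = ln([A]₀/[A])/k = ln(2.122/0.261)/0.0108 = ln(8.1303)/0.0108 = 2.0956/0.0108 = 194.04 s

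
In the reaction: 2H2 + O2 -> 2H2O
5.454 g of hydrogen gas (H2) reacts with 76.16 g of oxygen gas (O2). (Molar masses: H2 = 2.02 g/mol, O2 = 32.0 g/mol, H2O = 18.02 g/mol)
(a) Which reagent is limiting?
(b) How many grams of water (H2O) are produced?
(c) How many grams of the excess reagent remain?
(a) H2, (b) 48.65 g, (c) 32.96 g

Moles of H2 = 5.454 g ÷ 2.02 g/mol = 2.7 mol
Moles of O2 = 76.16 g ÷ 32.0 g/mol = 2.38 mol
Moles ÷ coefficient: H2: 2.7/2 = 1.35, O2: 2.38/1 = 2.38
(a) H2 has the smaller value, so H2 is the limiting reagent.
(b) Moles of H2O = 2.7 mol H2 × (2/2) = 2.7 mol; mass = 2.7 mol × 18.02 g/mol = 48.65 g
(c) O2 consumed = 2.7 × (1/2) = 1.35 mol; remaining = 2.38 − 1.35 = 1.03 mol; mass = 1.03 mol × 32.0 g/mol = 32.96 g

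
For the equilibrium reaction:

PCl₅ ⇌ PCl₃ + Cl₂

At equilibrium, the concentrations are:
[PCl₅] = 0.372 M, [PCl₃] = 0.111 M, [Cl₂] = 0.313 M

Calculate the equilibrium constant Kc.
K_c = 0.0934

Kc = ([PCl₃] × [Cl₂]) / ([PCl₅])
   = ((0.111)·(0.313)) / ((0.372))
   = 0.034743 / 0.372 = 0.0934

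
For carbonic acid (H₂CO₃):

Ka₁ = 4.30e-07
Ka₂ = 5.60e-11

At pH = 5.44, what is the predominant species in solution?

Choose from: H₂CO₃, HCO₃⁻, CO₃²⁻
H₂CO₃

pKa1 = 6.37, pKa2 = 10.25. Each pKa is the crossover between adjacent species; pH = 5.44 lies in the region where H₂CO₃ predominates.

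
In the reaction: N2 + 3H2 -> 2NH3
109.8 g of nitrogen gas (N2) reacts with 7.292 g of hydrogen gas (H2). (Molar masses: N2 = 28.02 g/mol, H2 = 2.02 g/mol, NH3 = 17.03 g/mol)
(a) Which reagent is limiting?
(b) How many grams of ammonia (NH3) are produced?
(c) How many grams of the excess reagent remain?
(a) H2, (b) 40.98 g, (c) 76.08 g

Moles of N2 = 109.8 g ÷ 28.02 g/mol = 3.91863 mol
Moles of H2 = 7.292 g ÷ 2.02 g/mol = 3.6099 mol
Moles ÷ coefficient: N2: 3.91863/1 = 3.919, H2: 3.6099/3 = 1.203
(a) H2 has the smaller value, so H2 is the limiting reagent.
(b) Moles of NH3 = 3.6099 mol H2 × (2/3) = 2.4066 mol; mass = 2.4066 mol × 17.03 g/mol = 40.98 g
(c) N2 consumed = 3.6099 × (1/3) = 1.2033 mol; remaining = 3.91863 − 1.2033 = 2.71533 mol; mass = 2.71533 mol × 28.02 g/mol = 76.08 g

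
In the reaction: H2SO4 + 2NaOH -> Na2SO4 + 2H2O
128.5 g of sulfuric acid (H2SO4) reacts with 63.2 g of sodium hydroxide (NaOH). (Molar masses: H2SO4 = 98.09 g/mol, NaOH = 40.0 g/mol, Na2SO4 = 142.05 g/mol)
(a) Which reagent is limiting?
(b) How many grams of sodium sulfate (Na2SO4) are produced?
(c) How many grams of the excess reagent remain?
(a) NaOH, (b) 112.2 g, (c) 51.01 g

Moles of H2SO4 = 128.5 g ÷ 98.09 g/mol = 1.31002 mol
Moles of NaOH = 63.2 g ÷ 40.0 g/mol = 1.58 mol
Moles ÷ coefficient: H2SO4: 1.31002/1 = 1.31, NaOH: 1.58/2 = 0.79
(a) NaOH has the smaller value, so NaOH is the limiting reagent.
(b) Moles of Na2SO4 = 1.58 mol NaOH × (1/2) = 0.79 mol; mass = 0.79 mol × 142.05 g/mol = 112.2 g
(c) H2SO4 consumed = 1.58 × (1/2) = 0.79 mol; remaining = 1.31002 − 0.79 = 0.520021 mol; mass = 0.520021 mol × 98.09 g/mol = 51.01 g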